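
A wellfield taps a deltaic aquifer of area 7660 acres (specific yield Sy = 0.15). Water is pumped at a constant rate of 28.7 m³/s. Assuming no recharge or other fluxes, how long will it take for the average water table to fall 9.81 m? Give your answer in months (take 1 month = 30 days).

t ≈ 0.613 months

A = 7660 acres = 3.1 × 10^7 m²
ΔV = Sy × A × Δh = 0.15 × 3.1 × 10^7 × 9.81 = 4.561 × 10^7 m³
Q = 28.7 m³/s = 2.48 × 10^6 m³/d
t = ΔV / Q = 4.561 × 10^7 m³ / 2.48 × 10^6 m³/d = 18.4 d
t = 18.4 d ≈ 0.6132 months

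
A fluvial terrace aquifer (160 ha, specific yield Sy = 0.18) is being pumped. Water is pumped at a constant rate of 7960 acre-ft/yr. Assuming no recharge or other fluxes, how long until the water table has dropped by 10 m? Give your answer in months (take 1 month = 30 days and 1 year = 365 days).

t ≈ 3.57 months

A = 160 ha = 1.6 × 10^6 m²
ΔV = Sy × A × Δh = 0.18 × 1.6 × 10^6 × 10 = 2.88 × 10^6 m³
Q = 7960 acre-ft/yr = 26900 m³/d
t = ΔV / Q = 2.88 × 10^6 m³ / 26900 m³/d = 107.1 d
t = 107.1 d ≈ 3.569 months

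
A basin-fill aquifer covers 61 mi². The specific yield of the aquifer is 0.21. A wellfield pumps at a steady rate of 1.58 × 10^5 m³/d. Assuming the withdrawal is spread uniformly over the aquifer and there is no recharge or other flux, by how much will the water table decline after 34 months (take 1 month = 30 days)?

A = 61 mi² = 1.58 × 10^8 m²
t = 34 months = 1020 d
ΔV = Q × t = 1.58 × 10^5 m³/d × 1020 d = 1.612 × 10^8 m³
Δh = ΔV / (Sy × A) = 1.612 × 10^8 / (0.21 × 1.58 × 10^8) = 4.857 m

Δh ≈ 4.86 m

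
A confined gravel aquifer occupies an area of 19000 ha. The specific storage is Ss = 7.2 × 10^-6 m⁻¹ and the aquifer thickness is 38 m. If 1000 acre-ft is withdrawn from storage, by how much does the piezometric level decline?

S = Ss × b = 7.2 × 10^-6 m⁻¹ × 38 m = 2.736 × 10^-4
A = 19000 ha = 1.9 × 10^8 m²
ΔV = 1000 acre-ft = 1.233 × 10^6 m³
Δh = ΔV / (S × A) = 1.233 × 10^6 m³ / (2.736 × 10^-4 × 1.9 × 10^8 m²) = 23.73 m

Δh ≈ 23.7 m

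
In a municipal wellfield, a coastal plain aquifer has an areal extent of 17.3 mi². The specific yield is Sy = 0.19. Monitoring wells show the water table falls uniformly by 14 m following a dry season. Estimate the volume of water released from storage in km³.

A = 17.3 mi² = 4.481 × 10^7 m²
ΔV = Sy × A × Δh = 0.19 × 4.481 × 10^7 m² × 14 m = 1.192 × 10^8 m³
ΔV = 1.192 × 10^8 m³ = 0.1192 km³

ΔV ≈ 0.119 km³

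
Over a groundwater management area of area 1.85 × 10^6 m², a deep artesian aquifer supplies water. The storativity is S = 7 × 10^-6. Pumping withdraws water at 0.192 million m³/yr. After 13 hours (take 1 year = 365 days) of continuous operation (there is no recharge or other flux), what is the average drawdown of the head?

Q = 0.192 million m³/yr = 526 m³/d
t = 13 hours = 0.5417 d
ΔV = Q × t = 526 m³/d × 0.5417 d = 284.9 m³
Δh = ΔV / (S × A) = 284.9 / (7 × 10^-6 × 1.85 × 10^6) = 22 m

Δh ≈ 22 m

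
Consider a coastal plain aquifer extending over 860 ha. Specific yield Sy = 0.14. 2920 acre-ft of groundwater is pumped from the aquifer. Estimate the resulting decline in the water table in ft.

A = 860 ha = 8.6 × 10^6 m²
ΔV = 2920 acre-ft = 3.602 × 10^6 m³
Δh = ΔV / (Sy × A) = 3.602 × 10^6 m³ / (0.14 × 8.6 × 10^6 m²) = 2.992 m
Δh = 2.992 m = 9.815 ft

Δh ≈ 9.81 ft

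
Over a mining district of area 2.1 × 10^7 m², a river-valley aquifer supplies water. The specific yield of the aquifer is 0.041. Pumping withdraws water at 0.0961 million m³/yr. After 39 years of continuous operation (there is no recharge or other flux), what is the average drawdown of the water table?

Δh ≈ 4.35 m

Q = 0.0961 million m³/yr = 263.3 m³/d
t = 39 years = 14240 d
ΔV = Q × t = 263.3 m³/d × 14240 d = 3.748 × 10^6 m³
Δh = ΔV / (Sy × A) = 3.748 × 10^6 / (0.041 × 2.1 × 10^7) = 4.353 m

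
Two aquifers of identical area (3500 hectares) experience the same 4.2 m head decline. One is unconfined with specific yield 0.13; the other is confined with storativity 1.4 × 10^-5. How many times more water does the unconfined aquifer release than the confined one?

ΔV_u / ΔV_c ≈ 9290

A = 3500 hectares = 3.5 × 10^7 m²
Unconfined: ΔV_u = Sy × A × Δh = 0.13 × 3.5 × 10^7 × 4.2 = 1.911 × 10^7 m³
Confined: ΔV_c = S × A × Δh = 1.4 × 10^-5 × 3.5 × 10^7 × 4.2 = 2058 m³
Ratio = ΔV_u / ΔV_c = Sy / S = 0.13 / 1.4 × 10^-5 = 9286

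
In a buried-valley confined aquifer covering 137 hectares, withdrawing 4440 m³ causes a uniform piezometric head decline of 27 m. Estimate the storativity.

S ≈ 1.2 × 10^-4

A = 137 hectares = 1.37 × 10^6 m²
S = ΔV / (A × Δh) = 4440 m³ / (1.37 × 10^6 m² × 27 m) = 1.2 × 10^-4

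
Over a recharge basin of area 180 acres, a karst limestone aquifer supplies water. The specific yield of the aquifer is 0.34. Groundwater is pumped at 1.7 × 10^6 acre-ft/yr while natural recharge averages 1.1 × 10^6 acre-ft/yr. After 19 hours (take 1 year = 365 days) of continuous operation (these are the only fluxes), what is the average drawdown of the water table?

Δh ≈ 6.48 m

A = 180 acres = 7.284 × 10^5 m²
Net abstraction = 1.7 × 10^6 − 1.1 × 10^6 = 6 × 10^5 acre-ft/yr
Q_net = 6 × 10^5 acre-ft/yr = 2.028 × 10^6 m³/d
t = 19 hours = 0.7917 d
ΔV = Q × t = 2.028 × 10^6 m³/d × 0.7917 d = 1.605 × 10^6 m³
Δh = ΔV / (Sy × A) = 1.605 × 10^6 / (0.34 × 7.284 × 10^5) = 6.481 m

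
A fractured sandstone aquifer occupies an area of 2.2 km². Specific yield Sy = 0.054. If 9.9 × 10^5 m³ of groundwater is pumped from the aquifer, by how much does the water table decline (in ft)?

Δh ≈ 27.3 ft

A = 2.2 km² = 2.2 × 10^6 m²
Δh = ΔV / (Sy × A) = 9.9 × 10^5 m³ / (0.054 × 2.2 × 10^6 m²) = 8.333 m
Δh = 8.333 m = 27.34 ft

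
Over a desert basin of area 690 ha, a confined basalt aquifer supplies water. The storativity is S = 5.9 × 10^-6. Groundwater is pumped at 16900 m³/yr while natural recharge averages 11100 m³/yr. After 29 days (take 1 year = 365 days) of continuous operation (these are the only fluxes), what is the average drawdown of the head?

A = 690 ha = 6.9 × 10^6 m²
Net abstraction = 16900 − 11100 = 5800 m³/yr
Q_net = 5800 m³/yr = 15.89 m³/d
ΔV = Q × t = 15.89 m³/d × 29 d = 460.8 m³
Δh = ΔV / (S × A) = 460.8 / (5.9 × 10^-6 × 6.9 × 10^6) = 11.32 m

Δh ≈ 11.3 m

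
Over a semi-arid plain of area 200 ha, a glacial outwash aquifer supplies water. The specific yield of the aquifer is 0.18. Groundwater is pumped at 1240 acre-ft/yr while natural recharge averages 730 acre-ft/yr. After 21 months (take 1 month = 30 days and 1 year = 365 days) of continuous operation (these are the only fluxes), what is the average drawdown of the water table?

A = 200 ha = 2 × 10^6 m²
Net abstraction = 1240 − 730 = 510 acre-ft/yr
Q_net = 510 acre-ft/yr = 1723 m³/d
t = 21 months = 630 d
ΔV = Q × t = 1723 m³/d × 630 d = 1.086 × 10^6 m³
Δh = ΔV / (Sy × A) = 1.086 × 10^6 / (0.18 × 2 × 10^6) = 3.016 m

Δh ≈ 3.02 m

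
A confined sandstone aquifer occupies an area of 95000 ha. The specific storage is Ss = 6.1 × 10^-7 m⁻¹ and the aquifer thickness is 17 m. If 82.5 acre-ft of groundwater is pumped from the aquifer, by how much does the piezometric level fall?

Δh ≈ 10.3 m

S = Ss × b = 6.1 × 10^-7 m⁻¹ × 17 m = 1.037 × 10^-5
A = 95000 ha = 9.5 × 10^8 m²
ΔV = 82.5 acre-ft = 1.018 × 10^5 m³
Δh = ΔV / (S × A) = 1.018 × 10^5 m³ / (1.037 × 10^-5 × 9.5 × 10^8 m²) = 10.33 m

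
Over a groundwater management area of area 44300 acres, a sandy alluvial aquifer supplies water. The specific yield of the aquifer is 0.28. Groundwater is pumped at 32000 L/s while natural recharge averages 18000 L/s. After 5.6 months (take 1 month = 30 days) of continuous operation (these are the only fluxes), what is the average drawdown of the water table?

Δh ≈ 4.05 m

A = 44300 acres = 1.793 × 10^8 m²
Net abstraction = 32000 − 18000 = 14000 L/s
Q_net = 14000 L/s = 1.21 × 10^6 m³/d
t = 5.6 months = 168 d
ΔV = Q × t = 1.21 × 10^6 m³/d × 168 d = 2.032 × 10^8 m³
Δh = ΔV / (Sy × A) = 2.032 × 10^8 / (0.28 × 1.793 × 10^8) = 4.048 m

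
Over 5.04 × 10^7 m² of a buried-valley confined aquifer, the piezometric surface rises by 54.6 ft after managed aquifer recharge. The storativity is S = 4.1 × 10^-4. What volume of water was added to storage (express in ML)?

ΔV ≈ 344 ML

Δh = 54.6 ft = 16.64 m
ΔV = S × A × Δh = 4.1 × 10^-4 × 5.04 × 10^7 m² × 16.64 m = 3.439 × 10^5 m³
ΔV = 3.439 × 10^5 m³ = 343.9 ML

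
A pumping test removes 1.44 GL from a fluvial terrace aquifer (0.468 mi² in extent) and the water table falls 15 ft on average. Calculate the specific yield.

Sy ≈ 0.26

A = 0.468 mi² = 1.212 × 10^6 m²
Δh = 15 ft = 4.572 m
ΔV = 1.44 GL = 1.44 × 10^6 m³
Sy = ΔV / (A × Δh) = 1.44 × 10^6 m³ / (1.212 × 10^6 m² × 4.572 m) = 0.2598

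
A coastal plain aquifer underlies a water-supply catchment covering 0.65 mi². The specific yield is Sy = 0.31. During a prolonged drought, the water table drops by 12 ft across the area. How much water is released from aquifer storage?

ΔV ≈ 1.91 × 10^6 m³

A = 0.65 mi² = 1.683 × 10^6 m²
Δh = 12 ft = 3.658 m
ΔV = Sy × A × Δh = 0.31 × 1.683 × 10^6 m² × 3.658 m = 1.909 × 10^6 m³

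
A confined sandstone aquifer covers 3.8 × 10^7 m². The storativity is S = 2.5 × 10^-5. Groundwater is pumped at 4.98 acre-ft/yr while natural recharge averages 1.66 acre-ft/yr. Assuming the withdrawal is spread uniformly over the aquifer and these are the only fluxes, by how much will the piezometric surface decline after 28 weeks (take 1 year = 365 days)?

Δh ≈ 2.31 m

Net abstraction = 4.98 − 1.66 = 3.32 acre-ft/yr
Q_net = 3.32 acre-ft/yr = 11.22 m³/d
t = 28 weeks = 196 d
ΔV = Q × t = 11.22 m³/d × 196 d = 2199 m³
Δh = ΔV / (S × A) = 2199 / (2.5 × 10^-5 × 3.8 × 10^7) = 2.315 m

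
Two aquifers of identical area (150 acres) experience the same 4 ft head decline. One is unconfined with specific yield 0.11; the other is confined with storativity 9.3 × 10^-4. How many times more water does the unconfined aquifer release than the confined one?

ΔV_u / ΔV_c ≈ 118

A = 150 acres = 6.07 × 10^5 m²
Δh = 4 ft = 1.219 m
Unconfined: ΔV_u = Sy × A × Δh = 0.11 × 6.07 × 10^5 × 1.219 = 81410 m³
Confined: ΔV_c = S × A × Δh = 9.3 × 10^-4 × 6.07 × 10^5 × 1.219 = 688.3 m³
Ratio = ΔV_u / ΔV_c = Sy / S = 0.11 / 9.3 × 10^-4 = 118.3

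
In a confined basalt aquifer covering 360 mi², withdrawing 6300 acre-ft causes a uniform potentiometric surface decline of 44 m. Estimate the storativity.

S ≈ 1.9 × 10^-4

A = 360 mi² = 9.324 × 10^8 m²
ΔV = 6300 acre-ft = 7.771 × 10^6 m³
S = ΔV / (A × Δh) = 7.771 × 10^6 m³ / (9.324 × 10^8 m² × 44 m) = 1.894 × 10^-4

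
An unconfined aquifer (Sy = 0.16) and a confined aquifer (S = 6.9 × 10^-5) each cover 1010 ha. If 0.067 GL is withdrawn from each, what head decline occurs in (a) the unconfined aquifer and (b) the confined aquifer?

A = 1010 ha = 1.01 × 10^7 m²
ΔV = 0.067 GL = 67000 m³
Unconfined: Δh_u = ΔV/(Sy·A) = 67000/(0.16 × 1.01 × 10^7) = 0.04146 m
Confined: Δh_c = ΔV/(S·A) = 67000/(6.9 × 10^-5 × 1.01 × 10^7) = 96.14 m

Δh_u ≈ 0.0415 m; Δh_c ≈ 96.1 m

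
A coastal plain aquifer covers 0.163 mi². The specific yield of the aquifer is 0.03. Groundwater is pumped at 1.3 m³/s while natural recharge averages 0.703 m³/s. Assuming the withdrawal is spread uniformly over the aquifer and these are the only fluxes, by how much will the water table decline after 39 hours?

A = 0.163 mi² = 4.222 × 10^5 m²
Net abstraction = 1.3 − 0.703 = 0.597 m³/s
Q_net = 0.597 m³/s = 51580 m³/d
t = 39 hours = 1.625 d
ΔV = Q × t = 51580 m³/d × 1.625 d = 83820 m³
Δh = ΔV / (Sy × A) = 83820 / (0.03 × 4.222 × 10^5) = 6.618 m

Δh ≈ 6.62 m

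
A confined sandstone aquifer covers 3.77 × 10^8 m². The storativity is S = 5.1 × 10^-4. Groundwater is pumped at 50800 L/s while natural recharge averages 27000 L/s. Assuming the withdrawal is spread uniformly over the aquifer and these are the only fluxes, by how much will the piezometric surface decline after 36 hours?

Δh ≈ 16 m

Net abstraction = 50800 − 27000 = 23800 L/s
Q_net = 23800 L/s = 2.056 × 10^6 m³/d
t = 36 hours = 1.5 d
ΔV = Q × t = 2.056 × 10^6 m³/d × 1.5 d = 3.084 × 10^6 m³
Δh = ΔV / (S × A) = 3.084 × 10^6 / (5.1 × 10^-4 × 3.77 × 10^8) = 16.04 m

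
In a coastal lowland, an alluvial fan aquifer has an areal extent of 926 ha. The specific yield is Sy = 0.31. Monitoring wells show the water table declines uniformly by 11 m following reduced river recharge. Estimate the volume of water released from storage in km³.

ΔV ≈ 0.0316 km³

A = 926 ha = 9.26 × 10^6 m²
ΔV = Sy × A × Δh = 0.31 × 9.26 × 10^6 m² × 11 m = 3.158 × 10^7 m³
ΔV = 3.158 × 10^7 m³ = 0.03158 km³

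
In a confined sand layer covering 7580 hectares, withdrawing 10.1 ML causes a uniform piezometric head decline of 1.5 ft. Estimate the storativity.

S ≈ 2.9 × 10^-4

A = 7580 hectares = 7.58 × 10^7 m²
Δh = 1.5 ft = 0.4572 m
ΔV = 10.1 ML = 10100 m³
S = ΔV / (A × Δh) = 10100 m³ / (7.58 × 10^7 m² × 0.4572 m) = 2.914 × 10^-4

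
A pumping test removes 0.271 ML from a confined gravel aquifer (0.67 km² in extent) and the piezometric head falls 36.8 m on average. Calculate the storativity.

A = 0.67 km² = 6.7 × 10^5 m²
ΔV = 0.271 ML = 271 m³
S = ΔV / (A × Δh) = 271 m³ / (6.7 × 10^5 m² × 36.8 m) = 1.099 × 10^-5

S ≈ 1.1 × 10^-5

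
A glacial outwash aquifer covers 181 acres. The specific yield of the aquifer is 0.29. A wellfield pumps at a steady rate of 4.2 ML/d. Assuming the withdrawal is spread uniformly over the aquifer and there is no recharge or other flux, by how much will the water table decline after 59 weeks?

Δh ≈ 8.17 m

A = 181 acres = 7.325 × 10^5 m²
Q = 4.2 ML/d = 4200 m³/d
t = 59 weeks = 413 d
ΔV = Q × t = 4200 m³/d × 413 d = 1.735 × 10^6 m³
Δh = ΔV / (Sy × A) = 1.735 × 10^6 / (0.29 × 7.325 × 10^5) = 8.166 m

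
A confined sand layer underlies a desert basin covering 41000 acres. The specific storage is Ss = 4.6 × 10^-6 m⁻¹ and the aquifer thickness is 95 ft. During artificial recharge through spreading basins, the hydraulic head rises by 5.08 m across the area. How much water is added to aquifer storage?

ΔV ≈ 1.12 × 10^5 m³

b = 95 ft = 28.96 m
S = Ss × b = 4.6 × 10^-6 m⁻¹ × 28.96 m = 1.332 × 10^-4
A = 41000 acres = 1.659 × 10^8 m²
ΔV = S × A × Δh = 1.332 × 10^-4 × 1.659 × 10^8 m² × 5.08 m = 1.123 × 10^5 m³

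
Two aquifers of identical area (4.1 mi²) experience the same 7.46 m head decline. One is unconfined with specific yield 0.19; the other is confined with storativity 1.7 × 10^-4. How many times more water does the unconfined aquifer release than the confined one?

ΔV_u / ΔV_c ≈ 1120

A = 4.1 mi² = 1.062 × 10^7 m²
Unconfined: ΔV_u = Sy × A × Δh = 0.19 × 1.062 × 10^7 × 7.46 = 1.505 × 10^7 m³
Confined: ΔV_c = S × A × Δh = 1.7 × 10^-4 × 1.062 × 10^7 × 7.46 = 13470 m³
Ratio = ΔV_u / ΔV_c = Sy / S = 0.19 / 1.7 × 10^-4 = 1118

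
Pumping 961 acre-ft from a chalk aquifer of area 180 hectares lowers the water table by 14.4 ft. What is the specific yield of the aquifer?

A = 180 hectares = 1.8 × 10^6 m²
Δh = 14.4 ft = 4.389 m
ΔV = 961 acre-ft = 1.185 × 10^6 m³
Sy = ΔV / (A × Δh) = 1.185 × 10^6 m³ / (1.8 × 10^6 m² × 4.389 m) = 0.15

Sy ≈ 0.15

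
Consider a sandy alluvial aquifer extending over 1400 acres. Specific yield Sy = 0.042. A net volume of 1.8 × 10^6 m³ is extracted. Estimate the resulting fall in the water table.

Δh ≈ 7.56 m

A = 1400 acres = 5.666 × 10^6 m²
Δh = ΔV / (Sy × A) = 1.8 × 10^6 m³ / (0.042 × 5.666 × 10^6 m²) = 7.564 m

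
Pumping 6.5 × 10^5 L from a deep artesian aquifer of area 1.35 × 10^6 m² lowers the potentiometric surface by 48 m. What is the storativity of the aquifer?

S ≈ 1 × 10^-5

ΔV = 6.5 × 10^5 L = 650 m³
S = ΔV / (A × Δh) = 650 m³ / (1.35 × 10^6 m² × 48 m) = 1.003 × 10^-5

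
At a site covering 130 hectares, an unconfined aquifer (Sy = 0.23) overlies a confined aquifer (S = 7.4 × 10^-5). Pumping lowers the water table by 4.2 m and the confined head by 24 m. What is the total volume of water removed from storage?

ΔV ≈ 1.26 × 10^6 m³

A = 130 hectares = 1.3 × 10^6 m²
Unconfined: ΔV_u = Sy × A × Δh_u = 0.23 × 1.3 × 10^6 × 4.2 = 1.256 × 10^6 m³
Confined: ΔV_c = S × A × Δh_c = 7.4 × 10^-5 × 1.3 × 10^6 × 24 = 2309 m³
Total ΔV = 1.256 × 10^6 + 2309 = 1.258 × 10^6 m³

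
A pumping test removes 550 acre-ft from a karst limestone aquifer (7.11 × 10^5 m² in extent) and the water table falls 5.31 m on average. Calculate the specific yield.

ΔV = 550 acre-ft = 6.784 × 10^5 m³
Sy = ΔV / (A × Δh) = 6.784 × 10^5 m³ / (7.11 × 10^5 m² × 5.31 m) = 0.1797

Sy ≈ 0.18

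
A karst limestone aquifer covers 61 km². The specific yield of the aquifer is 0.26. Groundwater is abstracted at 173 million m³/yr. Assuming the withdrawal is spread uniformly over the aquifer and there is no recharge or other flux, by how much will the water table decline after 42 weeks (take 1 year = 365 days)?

A = 61 km² = 6.1 × 10^7 m²
Q = 173 million m³/yr = 4.74 × 10^5 m³/d
t = 42 weeks = 294 d
ΔV = Q × t = 4.74 × 10^5 m³/d × 294 d = 1.393 × 10^8 m³
Δh = ΔV / (Sy × A) = 1.393 × 10^8 / (0.26 × 6.1 × 10^7) = 8.786 m

Δh ≈ 8.79 m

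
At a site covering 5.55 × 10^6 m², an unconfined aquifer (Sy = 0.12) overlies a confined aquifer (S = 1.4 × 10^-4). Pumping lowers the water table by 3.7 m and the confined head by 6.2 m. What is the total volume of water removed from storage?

Unconfined: ΔV_u = Sy × A × Δh_u = 0.12 × 5.55 × 10^6 × 3.7 = 2.464 × 10^6 m³
Confined: ΔV_c = S × A × Δh_c = 1.4 × 10^-4 × 5.55 × 10^6 × 6.2 = 4817 m³
Total ΔV = 2.464 × 10^6 + 4817 = 2.469 × 10^6 m³

ΔV ≈ 2.47 × 10^6 m³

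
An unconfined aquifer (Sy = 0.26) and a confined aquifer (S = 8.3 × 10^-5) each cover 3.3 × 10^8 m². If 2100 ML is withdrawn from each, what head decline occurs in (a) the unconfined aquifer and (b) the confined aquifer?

Δh_u ≈ 0.0245 m; Δh_c ≈ 76.7 m

ΔV = 2100 ML = 2.1 × 10^6 m³
Unconfined: Δh_u = ΔV/(Sy·A) = 2.1 × 10^6/(0.26 × 3.3 × 10^8) = 0.02448 m
Confined: Δh_c = ΔV/(S·A) = 2.1 × 10^6/(8.3 × 10^-5 × 3.3 × 10^8) = 76.67 m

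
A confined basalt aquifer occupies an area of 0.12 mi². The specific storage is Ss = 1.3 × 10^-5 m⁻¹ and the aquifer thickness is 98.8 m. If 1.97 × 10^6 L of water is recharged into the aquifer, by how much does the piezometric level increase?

S = Ss × b = 1.3 × 10^-5 m⁻¹ × 98.8 m = 1.284 × 10^-3
A = 0.12 mi² = 3.108 × 10^5 m²
ΔV = 1.97 × 10^6 L = 1970 m³
Δh = ΔV / (S × A) = 1970 m³ / (0.001284 × 3.108 × 10^5 m²) = 4.935 m

Δh ≈ 4.93 m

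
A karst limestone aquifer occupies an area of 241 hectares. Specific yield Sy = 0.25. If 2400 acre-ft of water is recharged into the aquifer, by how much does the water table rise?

A = 241 hectares = 2.41 × 10^6 m²
ΔV = 2400 acre-ft = 2.96 × 10^6 m³
Δh = ΔV / (Sy × A) = 2.96 × 10^6 m³ / (0.25 × 2.41 × 10^6 m²) = 4.913 m

Δh ≈ 4.91 m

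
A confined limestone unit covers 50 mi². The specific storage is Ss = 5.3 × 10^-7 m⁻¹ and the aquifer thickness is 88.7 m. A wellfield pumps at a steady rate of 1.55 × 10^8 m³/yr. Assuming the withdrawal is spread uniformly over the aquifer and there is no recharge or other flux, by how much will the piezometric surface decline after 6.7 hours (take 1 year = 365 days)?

S = Ss × b = 5.3 × 10^-7 m⁻¹ × 88.7 m = 4.701 × 10^-5
A = 50 mi² = 1.295 × 10^8 m²
Q = 1.55 × 10^8 m³/yr = 4.247 × 10^5 m³/d
t = 6.7 hours = 0.2792 d
ΔV = Q × t = 4.247 × 10^5 m³/d × 0.2792 d = 1.186 × 10^5 m³
Δh = ΔV / (S × A) = 1.186 × 10^5 / (4.701 × 10^-5 × 1.295 × 10^8) = 19.47 m

Δh ≈ 19.5 m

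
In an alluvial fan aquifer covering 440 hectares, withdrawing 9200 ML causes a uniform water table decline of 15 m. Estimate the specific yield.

Sy ≈ 0.14

A = 440 hectares = 4.4 × 10^6 m²
ΔV = 9200 ML = 9.2 × 10^6 m³
Sy = ΔV / (A × Δh) = 9.2 × 10^6 m³ / (4.4 × 10^6 m² × 15 m) = 0.1394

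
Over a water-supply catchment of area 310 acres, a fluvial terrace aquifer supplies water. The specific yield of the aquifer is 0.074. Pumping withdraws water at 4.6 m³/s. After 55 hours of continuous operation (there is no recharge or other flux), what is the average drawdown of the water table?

A = 310 acres = 1.255 × 10^6 m²
Q = 4.6 m³/s = 3.974 × 10^5 m³/d
t = 55 hours = 2.292 d
ΔV = Q × t = 3.974 × 10^5 m³/d × 2.292 d = 9.108 × 10^5 m³
Δh = ΔV / (Sy × A) = 9.108 × 10^5 / (0.074 × 1.255 × 10^6) = 9.811 m

Δh ≈ 9.81 m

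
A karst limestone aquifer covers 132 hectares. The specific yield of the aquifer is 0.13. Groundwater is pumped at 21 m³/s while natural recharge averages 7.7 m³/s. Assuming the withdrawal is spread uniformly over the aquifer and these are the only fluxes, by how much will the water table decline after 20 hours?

A = 132 hectares = 1.32 × 10^6 m²
Net abstraction = 21 − 7.7 = 13.3 m³/s
Q_net = 13.3 m³/s = 1.149 × 10^6 m³/d
t = 20 hours = 0.8333 d
ΔV = Q × t = 1.149 × 10^6 m³/d × 0.8333 d = 9.576 × 10^5 m³
Δh = ΔV / (Sy × A) = 9.576 × 10^5 / (0.13 × 1.32 × 10^6) = 5.58 m

Δh ≈ 5.58 m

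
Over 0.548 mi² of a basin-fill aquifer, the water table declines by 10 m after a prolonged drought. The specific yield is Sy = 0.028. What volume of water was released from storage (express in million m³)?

ΔV ≈ 0.397 million m³

A = 0.548 mi² = 1.419 × 10^6 m²
ΔV = Sy × A × Δh = 0.028 × 1.419 × 10^6 m² × 10 m = 3.974 × 10^5 m³
ΔV = 3.974 × 10^5 m³ = 0.3974 million m³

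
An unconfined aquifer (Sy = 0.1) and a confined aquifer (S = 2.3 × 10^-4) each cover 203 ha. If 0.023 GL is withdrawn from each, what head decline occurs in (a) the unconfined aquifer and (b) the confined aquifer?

A = 203 ha = 2.03 × 10^6 m²
ΔV = 0.023 GL = 23000 m³
Unconfined: Δh_u = ΔV/(Sy·A) = 23000/(0.1 × 2.03 × 10^6) = 0.1133 m
Confined: Δh_c = ΔV/(S·A) = 23000/(2.3 × 10^-4 × 2.03 × 10^6) = 49.26 m

Δh_u ≈ 0.113 m; Δh_c ≈ 49.3 m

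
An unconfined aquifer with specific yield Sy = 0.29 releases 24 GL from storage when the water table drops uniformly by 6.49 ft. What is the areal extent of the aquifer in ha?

Δh = 6.49 ft = 1.978 m
ΔV = 24 GL = 2.4 × 10^7 m³
A = ΔV / (Sy × Δh) = 2.4 × 10^7 / (0.29 × 1.978) = 4.184 × 10^7 m²
A = 4.184 × 10^7 m² = 4184 ha

A ≈ 4180 ha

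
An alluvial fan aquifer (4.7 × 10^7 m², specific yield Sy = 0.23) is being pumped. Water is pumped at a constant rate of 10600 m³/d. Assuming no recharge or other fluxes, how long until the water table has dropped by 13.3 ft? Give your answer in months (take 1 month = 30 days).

Δh = 13.3 ft = 4.054 m
ΔV = Sy × A × Δh = 0.23 × 4.7 × 10^7 × 4.054 = 4.382 × 10^7 m³
t = ΔV / Q = 4.382 × 10^7 m³ / 10600 m³/d = 4134 d
t = 4134 d ≈ 137.8 months

t ≈ 138 months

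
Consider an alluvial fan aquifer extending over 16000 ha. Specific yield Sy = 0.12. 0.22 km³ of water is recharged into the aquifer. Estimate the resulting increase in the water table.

Δh ≈ 11.5 m

A = 16000 ha = 1.6 × 10^8 m²
ΔV = 0.22 km³ = 2.2 × 10^8 m³
Δh = ΔV / (Sy × A) = 2.2 × 10^8 m³ / (0.12 × 1.6 × 10^8 m²) = 11.46 m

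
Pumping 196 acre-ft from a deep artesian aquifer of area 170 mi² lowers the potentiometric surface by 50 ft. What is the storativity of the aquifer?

A = 170 mi² = 4.403 × 10^8 m²
Δh = 50 ft = 15.24 m
ΔV = 196 acre-ft = 2.418 × 10^5 m³
S = ΔV / (A × Δh) = 2.418 × 10^5 m³ / (4.403 × 10^8 m² × 15.24 m) = 3.603 × 10^-5

S ≈ 3.6 × 10^-5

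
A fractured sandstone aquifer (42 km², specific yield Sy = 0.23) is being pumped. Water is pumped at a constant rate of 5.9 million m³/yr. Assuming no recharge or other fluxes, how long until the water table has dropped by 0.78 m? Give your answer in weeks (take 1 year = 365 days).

t ≈ 66.6 weeks

A = 42 km² = 4.2 × 10^7 m²
ΔV = Sy × A × Δh = 0.23 × 4.2 × 10^7 × 0.78 = 7.535 × 10^6 m³
Q = 5.9 million m³/yr = 16160 m³/d
t = ΔV / Q = 7.535 × 10^6 m³ / 16160 m³/d = 466.1 d
t = 466.1 d ≈ 66.59 weeks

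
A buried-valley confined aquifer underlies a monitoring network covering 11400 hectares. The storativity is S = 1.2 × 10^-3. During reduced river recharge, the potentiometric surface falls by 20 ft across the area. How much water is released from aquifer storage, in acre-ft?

A = 11400 hectares = 1.14 × 10^8 m²
Δh = 20 ft = 6.096 m
ΔV = S × A × Δh = 0.0012 × 1.14 × 10^8 m² × 6.096 m = 8.339 × 10^5 m³
ΔV = 8.339 × 10^5 m³ = 676.1 acre-ft

ΔV ≈ 676 acre-ft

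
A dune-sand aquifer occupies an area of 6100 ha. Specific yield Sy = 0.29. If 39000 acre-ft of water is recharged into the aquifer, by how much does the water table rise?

Δh ≈ 2.72 m

A = 6100 ha = 6.1 × 10^7 m²
ΔV = 39000 acre-ft = 4.811 × 10^7 m³
Δh = ΔV / (Sy × A) = 4.811 × 10^7 m³ / (0.29 × 6.1 × 10^7 m²) = 2.719 m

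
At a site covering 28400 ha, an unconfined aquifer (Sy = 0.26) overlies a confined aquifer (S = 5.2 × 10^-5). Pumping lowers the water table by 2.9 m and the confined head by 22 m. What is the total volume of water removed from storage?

A = 28400 ha = 2.84 × 10^8 m²
Unconfined: ΔV_u = Sy × A × Δh_u = 0.26 × 2.84 × 10^8 × 2.9 = 2.141 × 10^8 m³
Confined: ΔV_c = S × A × Δh_c = 5.2 × 10^-5 × 2.84 × 10^8 × 22 = 3.249 × 10^5 m³
Total ΔV = 2.141 × 10^8 + 3.249 × 10^5 = 2.145 × 10^8 m³

ΔV ≈ 2.14 × 10^8 m³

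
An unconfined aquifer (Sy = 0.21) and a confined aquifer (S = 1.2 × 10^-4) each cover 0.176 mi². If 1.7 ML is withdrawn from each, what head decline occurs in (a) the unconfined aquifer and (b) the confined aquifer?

Δh_u ≈ 0.0178 m; Δh_c ≈ 31.1 m

A = 0.176 mi² = 4.558 × 10^5 m²
ΔV = 1.7 ML = 1700 m³
Unconfined: Δh_u = ΔV/(Sy·A) = 1700/(0.21 × 4.558 × 10^5) = 0.01776 m
Confined: Δh_c = ΔV/(S·A) = 1700/(1.2 × 10^-4 × 4.558 × 10^5) = 31.08 m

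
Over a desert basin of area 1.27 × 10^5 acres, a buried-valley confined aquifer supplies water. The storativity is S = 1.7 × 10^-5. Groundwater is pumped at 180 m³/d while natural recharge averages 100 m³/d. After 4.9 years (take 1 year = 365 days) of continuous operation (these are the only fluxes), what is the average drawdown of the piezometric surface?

Δh ≈ 16.4 m

A = 1.27 × 10^5 acres = 5.14 × 10^8 m²
Net abstraction = 180 − 100 = 80 m³/d
t = 4.9 years = 1789 d
ΔV = Q × t = 80 m³/d × 1789 d = 1.431 × 10^5 m³
Δh = ΔV / (S × A) = 1.431 × 10^5 / (1.7 × 10^-5 × 5.14 × 10^8) = 16.38 m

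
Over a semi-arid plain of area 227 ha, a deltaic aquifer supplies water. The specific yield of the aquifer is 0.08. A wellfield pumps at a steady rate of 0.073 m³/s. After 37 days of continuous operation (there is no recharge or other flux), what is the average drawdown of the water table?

Δh ≈ 1.29 m

A = 227 ha = 2.27 × 10^6 m²
Q = 0.073 m³/s = 6307 m³/d
ΔV = Q × t = 6307 m³/d × 37 d = 2.334 × 10^5 m³
Δh = ΔV / (Sy × A) = 2.334 × 10^5 / (0.08 × 2.27 × 10^6) = 1.285 m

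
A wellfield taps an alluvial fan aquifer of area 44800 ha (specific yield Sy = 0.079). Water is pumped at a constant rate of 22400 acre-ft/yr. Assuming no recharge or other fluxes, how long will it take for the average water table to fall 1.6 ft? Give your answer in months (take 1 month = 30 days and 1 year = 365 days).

A = 44800 ha = 4.48 × 10^8 m²
Δh = 1.6 ft = 0.4877 m
ΔV = Sy × A × Δh = 0.079 × 4.48 × 10^8 × 0.4877 = 1.726 × 10^7 m³
Q = 22400 acre-ft/yr = 75700 m³/d
t = ΔV / Q = 1.726 × 10^7 m³ / 75700 m³/d = 228 d
t = 228 d ≈ 7.6 months

t ≈ 7.6 months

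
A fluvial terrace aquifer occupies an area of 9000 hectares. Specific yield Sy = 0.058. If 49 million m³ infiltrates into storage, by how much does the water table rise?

A = 9000 hectares = 9 × 10^7 m²
ΔV = 49 million m³ = 4.9 × 10^7 m³
Δh = ΔV / (Sy × A) = 4.9 × 10^7 m³ / (0.058 × 9 × 10^7 m²) = 9.387 m

Δh ≈ 9.39 m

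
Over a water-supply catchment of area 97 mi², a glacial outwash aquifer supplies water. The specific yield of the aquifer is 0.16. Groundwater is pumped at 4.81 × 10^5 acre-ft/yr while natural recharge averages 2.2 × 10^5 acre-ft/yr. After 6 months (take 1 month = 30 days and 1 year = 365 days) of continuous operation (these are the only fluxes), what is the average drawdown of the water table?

A = 97 mi² = 2.512 × 10^8 m²
Net abstraction = 4.81 × 10^5 − 2.2 × 10^5 = 2.61 × 10^5 acre-ft/yr
Q_net = 2.61 × 10^5 acre-ft/yr = 8.82 × 10^5 m³/d
t = 6 months = 180 d
ΔV = Q × t = 8.82 × 10^5 m³/d × 180 d = 1.588 × 10^8 m³
Δh = ΔV / (Sy × A) = 1.588 × 10^8 / (0.16 × 2.512 × 10^8) = 3.95 m

Δh ≈ 3.95 m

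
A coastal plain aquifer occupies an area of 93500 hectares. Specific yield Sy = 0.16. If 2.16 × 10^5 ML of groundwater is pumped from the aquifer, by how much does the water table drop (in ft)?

Δh ≈ 4.74 ft

A = 93500 hectares = 9.35 × 10^8 m²
ΔV = 2.16 × 10^5 ML = 2.16 × 10^8 m³
Δh = ΔV / (Sy × A) = 2.16 × 10^8 m³ / (0.16 × 9.35 × 10^8 m²) = 1.444 m
Δh = 1.444 m = 4.737 ft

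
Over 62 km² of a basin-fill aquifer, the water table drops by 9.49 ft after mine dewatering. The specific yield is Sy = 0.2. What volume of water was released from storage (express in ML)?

ΔV ≈ 35900 ML

A = 62 km² = 6.2 × 10^7 m²
Δh = 9.49 ft = 2.893 m
ΔV = Sy × A × Δh = 0.2 × 6.2 × 10^7 m² × 2.893 m = 3.587 × 10^7 m³
ΔV = 3.587 × 10^7 m³ = 35870 ML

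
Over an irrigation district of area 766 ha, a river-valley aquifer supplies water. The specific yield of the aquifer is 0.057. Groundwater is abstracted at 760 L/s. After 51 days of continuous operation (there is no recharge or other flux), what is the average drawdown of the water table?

Δh ≈ 7.67 m

A = 766 ha = 7.66 × 10^6 m²
Q = 760 L/s = 65660 m³/d
ΔV = Q × t = 65660 m³/d × 51 d = 3.349 × 10^6 m³
Δh = ΔV / (Sy × A) = 3.349 × 10^6 / (0.057 × 7.66 × 10^6) = 7.67 m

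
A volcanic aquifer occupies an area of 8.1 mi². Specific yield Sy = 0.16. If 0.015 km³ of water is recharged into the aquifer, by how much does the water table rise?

A = 8.1 mi² = 2.098 × 10^7 m²
ΔV = 0.015 km³ = 1.5 × 10^7 m³
Δh = ΔV / (Sy × A) = 1.5 × 10^7 m³ / (0.16 × 2.098 × 10^7 m²) = 4.469 m

Δh ≈ 4.47 m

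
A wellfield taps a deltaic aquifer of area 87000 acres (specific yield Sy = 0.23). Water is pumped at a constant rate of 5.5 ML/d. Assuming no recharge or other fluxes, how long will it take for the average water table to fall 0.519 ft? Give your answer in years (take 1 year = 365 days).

t ≈ 6.38 years

A = 87000 acres = 3.521 × 10^8 m²
Δh = 0.519 ft = 0.1582 m
ΔV = Sy × A × Δh = 0.23 × 3.521 × 10^8 × 0.1582 = 1.281 × 10^7 m³
Q = 5.5 ML/d = 5500 m³/d
t = ΔV / Q = 1.281 × 10^7 m³ / 5500 m³/d = 2329 d
t = 2329 d ≈ 6.381 years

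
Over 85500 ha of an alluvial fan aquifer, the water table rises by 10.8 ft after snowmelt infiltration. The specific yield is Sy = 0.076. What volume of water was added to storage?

ΔV ≈ 2.14 × 10^8 m³

A = 85500 ha = 8.55 × 10^8 m²
Δh = 10.8 ft = 3.292 m
ΔV = Sy × A × Δh = 0.076 × 8.55 × 10^8 m² × 3.292 m = 2.139 × 10^8 m³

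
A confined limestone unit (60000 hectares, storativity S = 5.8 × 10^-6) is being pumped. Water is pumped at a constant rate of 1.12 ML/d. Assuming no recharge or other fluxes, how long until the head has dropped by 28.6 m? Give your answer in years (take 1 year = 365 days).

t ≈ 0.243 years

A = 60000 hectares = 6 × 10^8 m²
ΔV = S × A × Δh = 5.8 × 10^-6 × 6 × 10^8 × 28.6 = 99530 m³
Q = 1.12 ML/d = 1120 m³/d
t = ΔV / Q = 99530 m³ / 1120 m³/d = 88.86 d
t = 88.86 d ≈ 0.2435 years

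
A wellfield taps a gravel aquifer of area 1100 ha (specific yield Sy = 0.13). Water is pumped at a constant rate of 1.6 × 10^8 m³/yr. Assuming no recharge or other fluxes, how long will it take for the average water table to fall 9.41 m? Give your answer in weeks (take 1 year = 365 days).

t ≈ 4.39 weeks

A = 1100 ha = 1.1 × 10^7 m²
ΔV = Sy × A × Δh = 0.13 × 1.1 × 10^7 × 9.41 = 1.346 × 10^7 m³
Q = 1.6 × 10^8 m³/yr = 4.384 × 10^5 m³/d
t = ΔV / Q = 1.346 × 10^7 m³ / 4.384 × 10^5 m³/d = 30.7 d
t = 30.7 d ≈ 4.385 weeks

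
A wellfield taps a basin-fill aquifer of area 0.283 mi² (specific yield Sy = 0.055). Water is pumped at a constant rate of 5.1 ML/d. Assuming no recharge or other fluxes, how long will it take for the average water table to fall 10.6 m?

A = 0.283 mi² = 7.33 × 10^5 m²
ΔV = Sy × A × Δh = 0.055 × 7.33 × 10^5 × 10.6 = 4.273 × 10^5 m³
Q = 5.1 ML/d = 5100 m³/d
t = ΔV / Q = 4.273 × 10^5 m³ / 5100 m³/d = 83.79 d

t ≈ 83.8 days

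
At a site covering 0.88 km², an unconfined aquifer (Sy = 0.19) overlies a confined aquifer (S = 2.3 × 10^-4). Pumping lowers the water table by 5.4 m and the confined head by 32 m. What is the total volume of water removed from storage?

ΔV ≈ 9.09 × 10^5 m³

A = 0.88 km² = 8.8 × 10^5 m²
Unconfined: ΔV_u = Sy × A × Δh_u = 0.19 × 8.8 × 10^5 × 5.4 = 9.029 × 10^5 m³
Confined: ΔV_c = S × A × Δh_c = 2.3 × 10^-4 × 8.8 × 10^5 × 32 = 6477 m³
Total ΔV = 9.029 × 10^5 + 6477 = 9.094 × 10^5 m³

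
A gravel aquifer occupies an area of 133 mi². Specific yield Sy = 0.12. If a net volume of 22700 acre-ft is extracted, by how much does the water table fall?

Δh ≈ 0.677 m

A = 133 mi² = 3.445 × 10^8 m²
ΔV = 22700 acre-ft = 2.8 × 10^7 m³
Δh = ΔV / (Sy × A) = 2.8 × 10^7 m³ / (0.12 × 3.445 × 10^8 m²) = 0.6774 m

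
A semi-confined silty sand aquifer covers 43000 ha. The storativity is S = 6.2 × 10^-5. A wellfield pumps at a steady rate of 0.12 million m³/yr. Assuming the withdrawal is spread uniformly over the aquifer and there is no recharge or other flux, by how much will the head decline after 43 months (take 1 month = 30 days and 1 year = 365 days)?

A = 43000 ha = 4.3 × 10^8 m²
Q = 0.12 million m³/yr = 328.8 m³/d
t = 43 months = 1290 d
ΔV = Q × t = 328.8 m³/d × 1290 d = 4.241 × 10^5 m³
Δh = ΔV / (S × A) = 4.241 × 10^5 / (6.2 × 10^-5 × 4.3 × 10^8) = 15.91 m

Δh ≈ 15.9 m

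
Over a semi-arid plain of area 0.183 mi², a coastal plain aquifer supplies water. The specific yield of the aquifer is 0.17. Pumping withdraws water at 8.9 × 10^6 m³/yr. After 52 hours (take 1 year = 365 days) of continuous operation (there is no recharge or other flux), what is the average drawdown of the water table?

A = 0.183 mi² = 4.74 × 10^5 m²
Q = 8.9 × 10^6 m³/yr = 24380 m³/d
t = 52 hours = 2.167 d
ΔV = Q × t = 24380 m³/d × 2.167 d = 52830 m³
Δh = ΔV / (Sy × A) = 52830 / (0.17 × 4.74 × 10^5) = 0.6557 m

Δh ≈ 0.656 m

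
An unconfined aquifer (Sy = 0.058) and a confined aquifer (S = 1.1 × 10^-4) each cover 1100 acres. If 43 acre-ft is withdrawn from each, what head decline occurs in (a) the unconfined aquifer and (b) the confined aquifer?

Δh_u ≈ 0.205 m; Δh_c ≈ 108 m

A = 1100 acres = 4.452 × 10^6 m²
ΔV = 43 acre-ft = 53040 m³
Unconfined: Δh_u = ΔV/(Sy·A) = 53040/(0.058 × 4.452 × 10^6) = 0.2054 m
Confined: Δh_c = ΔV/(S·A) = 53040/(1.1 × 10^-4 × 4.452 × 10^6) = 108.3 m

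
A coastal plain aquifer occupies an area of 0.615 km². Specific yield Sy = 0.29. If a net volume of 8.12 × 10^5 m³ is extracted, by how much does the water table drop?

Δh ≈ 4.55 m

A = 0.615 km² = 6.15 × 10^5 m²
Δh = ΔV / (Sy × A) = 8.12 × 10^5 m³ / (0.29 × 6.15 × 10^5 m²) = 4.553 m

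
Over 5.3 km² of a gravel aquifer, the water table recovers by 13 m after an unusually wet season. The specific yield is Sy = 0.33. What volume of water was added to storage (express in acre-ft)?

ΔV ≈ 18400 acre-ft

A = 5.3 km² = 5.3 × 10^6 m²
ΔV = Sy × A × Δh = 0.33 × 5.3 × 10^6 m² × 13 m = 2.274 × 10^7 m³
ΔV = 2.274 × 10^7 m³ = 18430 acre-ft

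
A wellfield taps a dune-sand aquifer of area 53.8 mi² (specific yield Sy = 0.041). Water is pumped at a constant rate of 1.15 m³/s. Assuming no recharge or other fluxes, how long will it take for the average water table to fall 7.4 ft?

t ≈ 130 days

A = 53.8 mi² = 1.393 × 10^8 m²
Δh = 7.4 ft = 2.256 m
ΔV = Sy × A × Δh = 0.041 × 1.393 × 10^8 × 2.256 = 1.289 × 10^7 m³
Q = 1.15 m³/s = 99360 m³/d
t = ΔV / Q = 1.289 × 10^7 m³ / 99360 m³/d = 129.7 d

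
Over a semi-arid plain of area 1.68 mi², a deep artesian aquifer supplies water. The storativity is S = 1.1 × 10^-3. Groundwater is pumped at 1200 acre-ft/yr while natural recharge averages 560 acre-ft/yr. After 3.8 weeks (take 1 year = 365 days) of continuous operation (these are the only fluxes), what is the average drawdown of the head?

A = 1.68 mi² = 4.351 × 10^6 m²
Net abstraction = 1200 − 560 = 640 acre-ft/yr
Q_net = 640 acre-ft/yr = 2163 m³/d
t = 3.8 weeks = 26.6 d
ΔV = Q × t = 2163 m³/d × 26.6 d = 57530 m³
Δh = ΔV / (S × A) = 57530 / (0.0011 × 4.351 × 10^6) = 12.02 m

Δh ≈ 12 m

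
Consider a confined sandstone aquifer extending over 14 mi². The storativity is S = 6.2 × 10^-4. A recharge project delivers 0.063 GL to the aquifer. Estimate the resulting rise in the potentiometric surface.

A = 14 mi² = 3.626 × 10^7 m²
ΔV = 0.063 GL = 63000 m³
Δh = ΔV / (S × A) = 63000 m³ / (6.2 × 10^-4 × 3.626 × 10^7 m²) = 2.802 m

Δh ≈ 2.8 m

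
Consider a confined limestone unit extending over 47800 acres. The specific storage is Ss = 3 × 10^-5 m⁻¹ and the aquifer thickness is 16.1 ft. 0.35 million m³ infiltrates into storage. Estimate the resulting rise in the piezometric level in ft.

Δh ≈ 40.3 ft

b = 16.1 ft = 4.907 m
S = Ss × b = 3 × 10^-5 m⁻¹ × 4.907 m = 1.472 × 10^-4
A = 47800 acres = 1.934 × 10^8 m²
ΔV = 0.35 million m³ = 3.5 × 10^5 m³
Δh = ΔV / (S × A) = 3.5 × 10^5 m³ / (1.472 × 10^-4 × 1.934 × 10^8 m²) = 12.29 m
Δh = 12.29 m = 40.32 ft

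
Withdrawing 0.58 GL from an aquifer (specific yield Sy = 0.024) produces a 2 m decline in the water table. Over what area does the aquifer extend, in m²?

ΔV = 0.58 GL = 5.8 × 10^5 m³
A = ΔV / (Sy × Δh) = 5.8 × 10^5 / (0.024 × 2) = 1.208 × 10^7 m²

A ≈ 1.21 × 10^7 m²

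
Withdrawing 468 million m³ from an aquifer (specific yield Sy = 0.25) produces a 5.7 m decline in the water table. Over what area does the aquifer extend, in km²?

ΔV = 468 million m³ = 4.68 × 10^8 m³
A = ΔV / (Sy × Δh) = 4.68 × 10^8 / (0.25 × 5.7) = 3.284 × 10^8 m²
A = 3.284 × 10^8 m² = 328.4 km²

A ≈ 328 km²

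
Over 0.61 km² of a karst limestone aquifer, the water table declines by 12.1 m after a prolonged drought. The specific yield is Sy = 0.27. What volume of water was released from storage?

ΔV ≈ 1.99 × 10^6 m³

A = 0.61 km² = 6.1 × 10^5 m²
ΔV = Sy × A × Δh = 0.27 × 6.1 × 10^5 m² × 12.1 m = 1.993 × 10^6 m³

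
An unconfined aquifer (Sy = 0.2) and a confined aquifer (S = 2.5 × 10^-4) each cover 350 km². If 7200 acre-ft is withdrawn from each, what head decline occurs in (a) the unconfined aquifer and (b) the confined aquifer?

Δh_u ≈ 0.127 m; Δh_c ≈ 101 m

A = 350 km² = 3.5 × 10^8 m²
ΔV = 7200 acre-ft = 8.881 × 10^6 m³
Unconfined: Δh_u = ΔV/(Sy·A) = 8.881 × 10^6/(0.2 × 3.5 × 10^8) = 0.1269 m
Confined: Δh_c = ΔV/(S·A) = 8.881 × 10^6/(2.5 × 10^-4 × 3.5 × 10^8) = 101.5 m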